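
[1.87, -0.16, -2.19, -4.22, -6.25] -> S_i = 1.87 + -2.03*i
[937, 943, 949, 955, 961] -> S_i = 937 + 6*i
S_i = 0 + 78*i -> [0, 78, 156, 234, 312]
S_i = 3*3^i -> [3, 9, 27, 81, 243]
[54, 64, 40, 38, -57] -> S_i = Random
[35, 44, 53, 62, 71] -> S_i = 35 + 9*i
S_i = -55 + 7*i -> [-55, -48, -41, -34, -27]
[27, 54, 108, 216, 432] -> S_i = 27*2^i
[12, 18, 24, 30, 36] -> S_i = 12 + 6*i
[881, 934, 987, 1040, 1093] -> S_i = 881 + 53*i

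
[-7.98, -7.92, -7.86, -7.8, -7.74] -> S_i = -7.98 + 0.06*i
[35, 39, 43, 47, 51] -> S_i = 35 + 4*i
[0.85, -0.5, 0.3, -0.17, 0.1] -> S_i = 0.85*(-0.59)^i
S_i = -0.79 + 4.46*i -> [-0.79, 3.67, 8.13, 12.59, 17.05]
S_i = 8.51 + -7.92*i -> [8.51, 0.59, -7.33, -15.25, -23.17]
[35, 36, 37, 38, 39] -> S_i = 35 + 1*i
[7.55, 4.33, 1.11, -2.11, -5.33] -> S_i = 7.55 + -3.22*i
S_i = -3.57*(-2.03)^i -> [-3.57, 7.25, -14.71, 29.86, -60.63]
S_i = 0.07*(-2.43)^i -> [0.07, -0.17, 0.41, -1.0, 2.44]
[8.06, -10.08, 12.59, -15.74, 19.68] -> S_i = 8.06*(-1.25)^i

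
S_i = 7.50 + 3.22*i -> [7.5, 10.72, 13.94, 17.16, 20.38]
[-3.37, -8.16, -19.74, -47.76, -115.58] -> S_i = -3.37*2.42^i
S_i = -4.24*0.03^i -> [-4.24, -0.13, -0.0, -0.0, -0.0]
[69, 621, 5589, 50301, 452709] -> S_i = 69*9^i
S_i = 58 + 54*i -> [58, 112, 166, 220, 274]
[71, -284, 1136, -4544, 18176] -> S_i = 71*-4^i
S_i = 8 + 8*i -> [8, 16, 24, 32, 40]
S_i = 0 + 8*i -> [0, 8, 16, 24, 32]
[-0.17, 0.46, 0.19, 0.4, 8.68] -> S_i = Random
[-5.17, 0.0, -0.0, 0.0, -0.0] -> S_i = -5.17*-0.00^i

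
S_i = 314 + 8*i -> [314, 322, 330, 338, 346]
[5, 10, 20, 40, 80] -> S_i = 5*2^i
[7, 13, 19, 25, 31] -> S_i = 7 + 6*i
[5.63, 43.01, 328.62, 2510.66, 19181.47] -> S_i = 5.63*7.64^i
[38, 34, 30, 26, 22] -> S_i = 38 + -4*i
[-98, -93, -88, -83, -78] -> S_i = -98 + 5*i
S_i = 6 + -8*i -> [6, -2, -10, -18, -26]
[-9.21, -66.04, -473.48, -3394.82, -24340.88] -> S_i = -9.21*7.17^i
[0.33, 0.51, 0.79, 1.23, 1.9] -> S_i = 0.33*1.55^i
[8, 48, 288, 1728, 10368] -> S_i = 8*6^i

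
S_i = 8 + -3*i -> [8, 5, 2, -1, -4]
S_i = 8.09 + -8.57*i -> [8.09, -0.48, -9.05, -17.62, -26.19]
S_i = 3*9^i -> [3, 27, 243, 2187, 19683]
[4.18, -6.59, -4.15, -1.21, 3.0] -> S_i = Random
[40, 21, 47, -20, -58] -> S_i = Random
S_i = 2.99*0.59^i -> [2.99, 1.76, 1.04, 0.61, 0.36]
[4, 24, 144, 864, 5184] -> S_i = 4*6^i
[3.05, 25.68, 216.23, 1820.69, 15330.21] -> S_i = 3.05*8.42^i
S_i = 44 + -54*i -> [44, -10, -64, -118, -172]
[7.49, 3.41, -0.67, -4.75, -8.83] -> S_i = 7.49 + -4.08*i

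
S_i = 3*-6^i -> [3, -18, 108, -648, 3888]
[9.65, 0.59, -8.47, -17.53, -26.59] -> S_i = 9.65 + -9.06*i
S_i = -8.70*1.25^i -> [-8.7, -10.88, -13.59, -16.99, -21.24]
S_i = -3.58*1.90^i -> [-3.58, -6.8, -12.92, -24.56, -46.65]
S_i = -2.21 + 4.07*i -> [-2.21, 1.86, 5.93, 10.0, 14.07]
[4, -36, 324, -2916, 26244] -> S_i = 4*-9^i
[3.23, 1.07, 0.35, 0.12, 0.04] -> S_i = 3.23*0.33^i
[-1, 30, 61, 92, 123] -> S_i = -1 + 31*i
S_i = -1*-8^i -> [-1, 8, -64, 512, -4096]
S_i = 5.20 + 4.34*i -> [5.2, 9.54, 13.88, 18.22, 22.56]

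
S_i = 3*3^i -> [3, 9, 27, 81, 243]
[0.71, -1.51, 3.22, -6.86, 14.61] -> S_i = 0.71*(-2.13)^i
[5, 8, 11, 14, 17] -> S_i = 5 + 3*i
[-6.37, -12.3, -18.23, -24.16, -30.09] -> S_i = -6.37 + -5.93*i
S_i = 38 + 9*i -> [38, 47, 56, 65, 74]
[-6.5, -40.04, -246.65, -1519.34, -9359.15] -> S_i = -6.50*6.16^i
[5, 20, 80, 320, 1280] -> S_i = 5*4^i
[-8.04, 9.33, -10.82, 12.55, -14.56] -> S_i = -8.04*(-1.16)^i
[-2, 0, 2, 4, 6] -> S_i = -2 + 2*i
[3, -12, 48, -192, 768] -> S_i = 3*-4^i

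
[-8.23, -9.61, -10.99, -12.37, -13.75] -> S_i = -8.23 + -1.38*i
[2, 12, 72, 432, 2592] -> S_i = 2*6^i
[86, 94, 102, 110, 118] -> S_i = 86 + 8*i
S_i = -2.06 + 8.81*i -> [-2.06, 6.75, 15.56, 24.37, 33.18]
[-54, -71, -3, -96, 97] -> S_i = Random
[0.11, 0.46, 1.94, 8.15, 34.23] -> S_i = 0.11*4.20^i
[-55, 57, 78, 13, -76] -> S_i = Random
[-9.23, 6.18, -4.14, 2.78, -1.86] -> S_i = -9.23*(-0.67)^i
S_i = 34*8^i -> [34, 272, 2176, 17408, 139264]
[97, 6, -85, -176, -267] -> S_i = 97 + -91*i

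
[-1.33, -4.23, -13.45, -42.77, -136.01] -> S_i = -1.33*3.18^i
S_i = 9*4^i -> [9, 36, 144, 576, 2304]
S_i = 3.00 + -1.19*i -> [3.0, 1.81, 0.62, -0.57, -1.76]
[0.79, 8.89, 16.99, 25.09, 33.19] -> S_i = 0.79 + 8.10*i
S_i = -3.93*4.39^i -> [-3.93, -17.25, -75.74, -332.5, -1459.66]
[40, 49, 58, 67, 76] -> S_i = 40 + 9*i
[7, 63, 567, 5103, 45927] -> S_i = 7*9^i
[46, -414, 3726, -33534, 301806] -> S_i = 46*-9^i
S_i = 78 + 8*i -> [78, 86, 94, 102, 110]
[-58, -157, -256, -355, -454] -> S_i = -58 + -99*i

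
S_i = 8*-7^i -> [8, -56, 392, -2744, 19208]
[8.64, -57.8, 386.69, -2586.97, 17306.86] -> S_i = 8.64*(-6.69)^i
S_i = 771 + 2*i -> [771, 773, 775, 777, 779]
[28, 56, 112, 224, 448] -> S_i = 28*2^i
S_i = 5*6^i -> [5, 30, 180, 1080, 6480]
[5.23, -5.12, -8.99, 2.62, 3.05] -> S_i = Random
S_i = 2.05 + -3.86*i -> [2.05, -1.81, -5.67, -9.53, -13.39]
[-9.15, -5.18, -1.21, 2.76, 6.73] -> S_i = -9.15 + 3.97*i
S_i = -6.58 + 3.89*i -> [-6.58, -2.69, 1.2, 5.09, 8.98]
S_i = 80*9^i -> [80, 720, 6480, 58320, 524880]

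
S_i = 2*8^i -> [2, 16, 128, 1024, 8192]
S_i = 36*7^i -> [36, 252, 1764, 12348, 86436]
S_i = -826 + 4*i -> [-826, -822, -818, -814, -810]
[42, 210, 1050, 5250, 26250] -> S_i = 42*5^i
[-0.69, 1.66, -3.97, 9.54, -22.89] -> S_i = -0.69*(-2.40)^i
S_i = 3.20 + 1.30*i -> [3.2, 4.5, 5.8, 7.1, 8.4]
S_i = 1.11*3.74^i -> [1.11, 4.15, 15.53, 58.07, 217.17]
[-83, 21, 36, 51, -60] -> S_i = Random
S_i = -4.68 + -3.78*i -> [-4.68, -8.46, -12.24, -16.02, -19.8]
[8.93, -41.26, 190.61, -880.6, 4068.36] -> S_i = 8.93*(-4.62)^i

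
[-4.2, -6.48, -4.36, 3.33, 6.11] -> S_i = Random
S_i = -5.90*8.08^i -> [-5.9, -47.67, -385.19, -3112.33, -25147.65]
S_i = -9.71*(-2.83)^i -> [-9.71, 27.48, -77.77, 220.08, -622.82]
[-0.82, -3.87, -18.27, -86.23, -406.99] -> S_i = -0.82*4.72^i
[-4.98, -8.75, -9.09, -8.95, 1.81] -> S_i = Random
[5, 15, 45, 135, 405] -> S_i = 5*3^i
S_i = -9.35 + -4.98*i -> [-9.35, -14.33, -19.31, -24.29, -29.27]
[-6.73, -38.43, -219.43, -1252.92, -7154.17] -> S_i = -6.73*5.71^i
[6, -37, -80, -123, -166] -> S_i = 6 + -43*i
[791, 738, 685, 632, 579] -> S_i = 791 + -53*i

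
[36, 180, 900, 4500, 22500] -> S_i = 36*5^i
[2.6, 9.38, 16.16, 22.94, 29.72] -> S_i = 2.60 + 6.78*i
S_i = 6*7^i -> [6, 42, 294, 2058, 14406]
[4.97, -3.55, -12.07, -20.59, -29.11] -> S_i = 4.97 + -8.52*i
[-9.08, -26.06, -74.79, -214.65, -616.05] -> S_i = -9.08*2.87^i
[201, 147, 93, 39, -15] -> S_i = 201 + -54*i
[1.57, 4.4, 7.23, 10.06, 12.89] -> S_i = 1.57 + 2.83*i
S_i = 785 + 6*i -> [785, 791, 797, 803, 809]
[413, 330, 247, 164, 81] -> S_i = 413 + -83*i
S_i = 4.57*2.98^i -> [4.57, 13.62, 40.58, 120.94, 360.4]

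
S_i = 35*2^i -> [35, 70, 140, 280, 560]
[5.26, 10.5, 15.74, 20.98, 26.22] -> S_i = 5.26 + 5.24*i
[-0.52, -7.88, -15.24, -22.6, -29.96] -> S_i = -0.52 + -7.36*i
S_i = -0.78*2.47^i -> [-0.78, -1.93, -4.76, -11.75, -29.03]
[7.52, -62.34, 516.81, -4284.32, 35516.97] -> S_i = 7.52*(-8.29)^i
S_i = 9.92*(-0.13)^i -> [9.92, -1.29, 0.17, -0.02, 0.0]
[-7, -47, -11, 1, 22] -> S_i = Random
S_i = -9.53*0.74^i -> [-9.53, -7.05, -5.22, -3.86, -2.86]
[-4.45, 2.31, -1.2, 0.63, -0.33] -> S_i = -4.45*(-0.52)^i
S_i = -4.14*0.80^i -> [-4.14, -3.31, -2.65, -2.12, -1.7]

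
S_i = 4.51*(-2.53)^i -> [4.51, -11.41, 28.87, -73.04, 184.78]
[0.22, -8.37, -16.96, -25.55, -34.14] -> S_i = 0.22 + -8.59*i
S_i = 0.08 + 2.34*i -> [0.08, 2.42, 4.76, 7.1, 9.44]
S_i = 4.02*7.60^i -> [4.02, 30.55, 232.2, 1764.68, 13411.59]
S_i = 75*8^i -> [75, 600, 4800, 38400, 307200]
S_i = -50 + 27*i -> [-50, -23, 4, 31, 58]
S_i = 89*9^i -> [89, 801, 7209, 64881, 583929]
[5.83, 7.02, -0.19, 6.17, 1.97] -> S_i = Random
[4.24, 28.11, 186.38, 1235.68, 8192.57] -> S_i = 4.24*6.63^i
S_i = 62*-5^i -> [62, -310, 1550, -7750, 38750]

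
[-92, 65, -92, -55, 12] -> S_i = Random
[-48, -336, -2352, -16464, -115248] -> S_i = -48*7^i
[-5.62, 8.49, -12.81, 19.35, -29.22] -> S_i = -5.62*(-1.51)^i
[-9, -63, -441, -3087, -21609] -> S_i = -9*7^i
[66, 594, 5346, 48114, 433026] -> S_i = 66*9^i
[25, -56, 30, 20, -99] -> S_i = Random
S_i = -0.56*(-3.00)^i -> [-0.56, 1.68, -5.04, 15.12, -45.36]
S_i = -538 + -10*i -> [-538, -548, -558, -568, -578]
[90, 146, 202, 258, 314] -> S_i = 90 + 56*i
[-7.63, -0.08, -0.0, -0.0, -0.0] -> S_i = -7.63*0.01^i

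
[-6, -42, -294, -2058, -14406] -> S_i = -6*7^i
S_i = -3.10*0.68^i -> [-3.1, -2.11, -1.43, -0.97, -0.66]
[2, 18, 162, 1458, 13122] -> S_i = 2*9^i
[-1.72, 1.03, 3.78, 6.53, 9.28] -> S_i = -1.72 + 2.75*i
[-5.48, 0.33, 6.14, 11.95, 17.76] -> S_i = -5.48 + 5.81*i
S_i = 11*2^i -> [11, 22, 44, 88, 176]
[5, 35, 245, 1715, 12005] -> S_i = 5*7^i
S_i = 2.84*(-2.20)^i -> [2.84, -6.25, 13.75, -30.24, 66.53]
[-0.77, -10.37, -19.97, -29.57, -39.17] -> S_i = -0.77 + -9.60*i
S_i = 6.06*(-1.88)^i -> [6.06, -11.39, 21.42, -40.27, 75.7]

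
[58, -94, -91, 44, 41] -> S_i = Random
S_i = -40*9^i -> [-40, -360, -3240, -29160, -262440]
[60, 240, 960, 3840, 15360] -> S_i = 60*4^i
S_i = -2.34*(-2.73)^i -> [-2.34, 6.39, -17.44, 47.61, -129.98]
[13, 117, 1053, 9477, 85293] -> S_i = 13*9^i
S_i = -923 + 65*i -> [-923, -858, -793, -728, -663]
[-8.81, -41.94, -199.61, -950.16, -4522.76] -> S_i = -8.81*4.76^i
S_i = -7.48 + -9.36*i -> [-7.48, -16.84, -26.2, -35.56, -44.92]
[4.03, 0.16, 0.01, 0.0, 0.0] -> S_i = 4.03*0.04^i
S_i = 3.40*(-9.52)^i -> [3.4, -32.37, 308.14, -2933.52, 27927.16]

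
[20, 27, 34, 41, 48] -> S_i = 20 + 7*i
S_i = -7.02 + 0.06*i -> [-7.02, -6.96, -6.9, -6.84, -6.78]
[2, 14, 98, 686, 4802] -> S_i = 2*7^i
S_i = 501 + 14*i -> [501, 515, 529, 543, 557]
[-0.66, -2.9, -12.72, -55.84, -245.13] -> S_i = -0.66*4.39^i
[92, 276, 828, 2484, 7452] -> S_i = 92*3^i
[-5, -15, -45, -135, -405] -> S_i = -5*3^i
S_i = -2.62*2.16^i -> [-2.62, -5.66, -12.22, -26.4, -57.03]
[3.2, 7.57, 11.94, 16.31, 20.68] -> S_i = 3.20 + 4.37*i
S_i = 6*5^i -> [6, 30, 150, 750, 3750]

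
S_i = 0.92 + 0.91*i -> [0.92, 1.83, 2.74, 3.65, 4.56]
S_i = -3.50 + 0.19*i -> [-3.5, -3.31, -3.12, -2.93, -2.74]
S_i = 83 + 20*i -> [83, 103, 123, 143, 163]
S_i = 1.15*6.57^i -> [1.15, 7.56, 49.64, 326.13, 2142.69]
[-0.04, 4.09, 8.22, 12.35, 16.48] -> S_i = -0.04 + 4.13*i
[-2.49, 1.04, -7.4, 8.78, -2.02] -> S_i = Random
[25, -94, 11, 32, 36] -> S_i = Random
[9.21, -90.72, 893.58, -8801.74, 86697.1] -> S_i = 9.21*(-9.85)^i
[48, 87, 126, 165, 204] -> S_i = 48 + 39*i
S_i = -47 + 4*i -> [-47, -43, -39, -35, -31]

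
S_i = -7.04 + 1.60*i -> [-7.04, -5.44, -3.84, -2.24, -0.64]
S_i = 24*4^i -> [24, 96, 384, 1536, 6144]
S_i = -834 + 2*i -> [-834, -832, -830, -828, -826]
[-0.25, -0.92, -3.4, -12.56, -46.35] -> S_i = -0.25*3.69^i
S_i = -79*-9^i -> [-79, 711, -6399, 57591, -518319]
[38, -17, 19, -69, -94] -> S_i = Random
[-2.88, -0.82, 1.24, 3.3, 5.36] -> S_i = -2.88 + 2.06*i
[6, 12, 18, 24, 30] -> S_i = 6 + 6*i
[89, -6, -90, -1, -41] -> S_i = Random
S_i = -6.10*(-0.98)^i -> [-6.1, 5.98, -5.86, 5.74, -5.63]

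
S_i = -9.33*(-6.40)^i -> [-9.33, 59.71, -382.16, 2445.8, -15653.14]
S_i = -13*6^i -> [-13, -78, -468, -2808, -16848]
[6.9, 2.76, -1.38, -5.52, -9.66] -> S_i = 6.90 + -4.14*i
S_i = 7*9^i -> [7, 63, 567, 5103, 45927]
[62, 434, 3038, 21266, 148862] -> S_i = 62*7^i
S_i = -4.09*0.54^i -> [-4.09, -2.21, -1.19, -0.64, -0.35]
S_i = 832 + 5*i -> [832, 837, 842, 847, 852]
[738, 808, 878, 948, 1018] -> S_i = 738 + 70*i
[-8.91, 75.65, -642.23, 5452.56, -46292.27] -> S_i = -8.91*(-8.49)^i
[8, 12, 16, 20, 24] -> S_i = 8 + 4*i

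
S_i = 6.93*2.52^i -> [6.93, 17.46, 44.01, 110.9, 279.47]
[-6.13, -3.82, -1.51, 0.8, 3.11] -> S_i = -6.13 + 2.31*i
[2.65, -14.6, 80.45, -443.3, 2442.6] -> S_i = 2.65*(-5.51)^i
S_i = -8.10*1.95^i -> [-8.1, -15.79, -30.8, -60.06, -117.12]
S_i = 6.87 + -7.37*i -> [6.87, -0.5, -7.87, -15.24, -22.61]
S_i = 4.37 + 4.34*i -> [4.37, 8.71, 13.05, 17.39, 21.73]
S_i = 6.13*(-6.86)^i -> [6.13, -42.05, 288.48, -1978.94, 13575.53]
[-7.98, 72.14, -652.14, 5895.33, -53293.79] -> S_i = -7.98*(-9.04)^i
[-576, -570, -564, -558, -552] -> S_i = -576 + 6*i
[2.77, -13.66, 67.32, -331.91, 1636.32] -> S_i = 2.77*(-4.93)^i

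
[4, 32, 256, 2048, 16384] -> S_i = 4*8^i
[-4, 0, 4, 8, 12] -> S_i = -4 + 4*i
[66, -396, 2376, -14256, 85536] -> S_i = 66*-6^i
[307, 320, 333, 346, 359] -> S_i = 307 + 13*i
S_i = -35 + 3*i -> [-35, -32, -29, -26, -23]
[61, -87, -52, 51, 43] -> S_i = Random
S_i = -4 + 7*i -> [-4, 3, 10, 17, 24]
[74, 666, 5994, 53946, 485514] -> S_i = 74*9^i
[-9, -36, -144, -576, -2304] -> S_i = -9*4^i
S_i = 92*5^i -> [92, 460, 2300, 11500, 57500]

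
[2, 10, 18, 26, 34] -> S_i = 2 + 8*i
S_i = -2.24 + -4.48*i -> [-2.24, -6.72, -11.2, -15.68, -20.16]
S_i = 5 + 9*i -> [5, 14, 23, 32, 41]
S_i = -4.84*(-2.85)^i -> [-4.84, 13.79, -39.31, 112.04, -319.32]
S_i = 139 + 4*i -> [139, 143, 147, 151, 155]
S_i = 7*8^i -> [7, 56, 448, 3584, 28672]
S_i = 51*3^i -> [51, 153, 459, 1377, 4131]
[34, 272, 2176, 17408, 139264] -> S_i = 34*8^i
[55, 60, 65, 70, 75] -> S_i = 55 + 5*i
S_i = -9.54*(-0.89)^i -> [-9.54, 8.49, -7.56, 6.73, -5.99]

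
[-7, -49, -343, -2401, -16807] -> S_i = -7*7^i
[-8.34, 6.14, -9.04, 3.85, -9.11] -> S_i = Random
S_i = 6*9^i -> [6, 54, 486, 4374, 39366]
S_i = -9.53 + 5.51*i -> [-9.53, -4.02, 1.49, 7.0, 12.51]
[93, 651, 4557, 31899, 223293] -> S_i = 93*7^i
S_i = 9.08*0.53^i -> [9.08, 4.81, 2.55, 1.35, 0.72]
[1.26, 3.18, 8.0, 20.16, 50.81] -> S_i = 1.26*2.52^i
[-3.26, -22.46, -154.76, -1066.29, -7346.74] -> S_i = -3.26*6.89^i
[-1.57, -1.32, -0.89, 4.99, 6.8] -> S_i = Random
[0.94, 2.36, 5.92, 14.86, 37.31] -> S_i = 0.94*2.51^i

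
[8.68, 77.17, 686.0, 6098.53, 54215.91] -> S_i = 8.68*8.89^i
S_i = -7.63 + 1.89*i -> [-7.63, -5.74, -3.85, -1.96, -0.07]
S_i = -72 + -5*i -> [-72, -77, -82, -87, -92]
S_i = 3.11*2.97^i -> [3.11, 9.24, 27.43, 81.48, 241.98]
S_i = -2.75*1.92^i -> [-2.75, -5.28, -10.14, -19.46, -37.37]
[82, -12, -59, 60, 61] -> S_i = Random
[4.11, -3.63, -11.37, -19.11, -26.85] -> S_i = 4.11 + -7.74*i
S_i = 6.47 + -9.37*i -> [6.47, -2.9, -12.27, -21.64, -31.01]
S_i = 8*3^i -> [8, 24, 72, 216, 648]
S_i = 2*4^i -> [2, 8, 32, 128, 512]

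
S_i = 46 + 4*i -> [46, 50, 54, 58, 62]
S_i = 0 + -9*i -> [0, -9, -18, -27, -36]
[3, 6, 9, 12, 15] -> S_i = 3 + 3*i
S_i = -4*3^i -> [-4, -12, -36, -108, -324]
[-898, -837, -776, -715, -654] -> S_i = -898 + 61*i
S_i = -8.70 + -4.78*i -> [-8.7, -13.48, -18.26, -23.04, -27.82]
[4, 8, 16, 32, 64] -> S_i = 4*2^i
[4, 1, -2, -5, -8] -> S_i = 4 + -3*i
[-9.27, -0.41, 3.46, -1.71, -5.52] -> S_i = Random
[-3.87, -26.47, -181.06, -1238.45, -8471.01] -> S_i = -3.87*6.84^i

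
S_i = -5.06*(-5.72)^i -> [-5.06, 28.94, -165.56, 946.98, -5416.7]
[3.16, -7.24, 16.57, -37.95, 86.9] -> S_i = 3.16*(-2.29)^i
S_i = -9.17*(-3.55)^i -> [-9.17, 32.55, -115.56, 410.26, -1456.41]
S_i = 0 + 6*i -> [0, 6, 12, 18, 24]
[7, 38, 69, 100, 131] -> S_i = 7 + 31*i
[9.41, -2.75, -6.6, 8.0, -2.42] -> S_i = Random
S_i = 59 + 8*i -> [59, 67, 75, 83, 91]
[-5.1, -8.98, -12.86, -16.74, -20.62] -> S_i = -5.10 + -3.88*i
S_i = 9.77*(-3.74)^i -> [9.77, -36.54, 136.66, -511.1, 1911.53]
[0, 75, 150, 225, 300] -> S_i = 0 + 75*i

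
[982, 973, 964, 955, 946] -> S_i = 982 + -9*i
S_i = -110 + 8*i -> [-110, -102, -94, -86, -78]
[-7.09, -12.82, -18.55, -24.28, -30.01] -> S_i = -7.09 + -5.73*i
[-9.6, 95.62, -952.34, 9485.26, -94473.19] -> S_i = -9.60*(-9.96)^i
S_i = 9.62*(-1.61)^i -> [9.62, -15.49, 24.94, -40.15, 64.64]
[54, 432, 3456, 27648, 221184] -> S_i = 54*8^i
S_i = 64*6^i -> [64, 384, 2304, 13824, 82944]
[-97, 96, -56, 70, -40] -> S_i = Random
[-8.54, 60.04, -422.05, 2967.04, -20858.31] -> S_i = -8.54*(-7.03)^i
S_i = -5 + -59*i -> [-5, -64, -123, -182, -241]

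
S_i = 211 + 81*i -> [211, 292, 373, 454, 535]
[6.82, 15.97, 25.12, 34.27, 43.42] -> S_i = 6.82 + 9.15*i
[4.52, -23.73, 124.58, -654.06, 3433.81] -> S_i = 4.52*(-5.25)^i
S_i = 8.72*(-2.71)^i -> [8.72, -23.63, 64.04, -173.55, 470.32]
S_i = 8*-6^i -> [8, -48, 288, -1728, 10368]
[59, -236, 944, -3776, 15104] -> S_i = 59*-4^i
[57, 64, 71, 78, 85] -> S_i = 57 + 7*i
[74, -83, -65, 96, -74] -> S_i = Random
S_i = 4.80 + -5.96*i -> [4.8, -1.16, -7.12, -13.08, -19.04]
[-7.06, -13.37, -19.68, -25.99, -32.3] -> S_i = -7.06 + -6.31*i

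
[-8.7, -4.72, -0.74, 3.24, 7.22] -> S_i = -8.70 + 3.98*i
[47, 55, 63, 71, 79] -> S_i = 47 + 8*i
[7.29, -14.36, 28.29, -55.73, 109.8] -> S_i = 7.29*(-1.97)^i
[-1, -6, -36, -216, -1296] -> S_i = -1*6^i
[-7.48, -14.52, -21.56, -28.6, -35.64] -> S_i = -7.48 + -7.04*i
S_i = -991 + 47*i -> [-991, -944, -897, -850, -803]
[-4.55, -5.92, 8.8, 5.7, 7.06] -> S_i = Random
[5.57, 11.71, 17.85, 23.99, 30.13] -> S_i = 5.57 + 6.14*i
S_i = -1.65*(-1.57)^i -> [-1.65, 2.59, -4.07, 6.39, -10.02]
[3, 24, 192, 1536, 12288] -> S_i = 3*8^i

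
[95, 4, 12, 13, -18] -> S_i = Random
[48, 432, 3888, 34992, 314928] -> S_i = 48*9^i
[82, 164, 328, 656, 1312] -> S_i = 82*2^i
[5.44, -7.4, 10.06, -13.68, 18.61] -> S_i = 5.44*(-1.36)^i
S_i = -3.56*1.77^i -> [-3.56, -6.3, -11.15, -19.74, -34.94]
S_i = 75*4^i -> [75, 300, 1200, 4800, 19200]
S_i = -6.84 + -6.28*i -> [-6.84, -13.12, -19.4, -25.68, -31.96]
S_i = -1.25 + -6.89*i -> [-1.25, -8.14, -15.03, -21.92, -28.81]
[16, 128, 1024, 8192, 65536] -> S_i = 16*8^i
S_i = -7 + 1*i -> [-7, -6, -5, -4, -3]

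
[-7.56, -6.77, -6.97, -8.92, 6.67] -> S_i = Random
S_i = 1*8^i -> [1, 8, 64, 512, 4096]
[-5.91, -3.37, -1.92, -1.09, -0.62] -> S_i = -5.91*0.57^i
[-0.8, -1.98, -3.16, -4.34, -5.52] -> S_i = -0.80 + -1.18*i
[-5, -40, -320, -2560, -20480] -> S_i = -5*8^i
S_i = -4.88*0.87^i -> [-4.88, -4.25, -3.69, -3.21, -2.8]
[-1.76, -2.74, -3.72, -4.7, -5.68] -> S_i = -1.76 + -0.98*i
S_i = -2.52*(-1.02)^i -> [-2.52, 2.57, -2.62, 2.67, -2.73]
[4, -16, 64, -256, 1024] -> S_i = 4*-4^i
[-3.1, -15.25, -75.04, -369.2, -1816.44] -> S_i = -3.10*4.92^i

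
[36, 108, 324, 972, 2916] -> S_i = 36*3^i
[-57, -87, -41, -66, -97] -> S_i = Random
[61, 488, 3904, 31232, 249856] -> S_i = 61*8^i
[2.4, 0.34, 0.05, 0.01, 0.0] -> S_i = 2.40*0.14^i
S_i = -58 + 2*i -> [-58, -56, -54, -52, -50]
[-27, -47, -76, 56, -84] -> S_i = Random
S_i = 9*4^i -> [9, 36, 144, 576, 2304]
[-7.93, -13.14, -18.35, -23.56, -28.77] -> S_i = -7.93 + -5.21*i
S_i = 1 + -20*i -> [1, -19, -39, -59, -79]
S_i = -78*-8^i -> [-78, 624, -4992, 39936, -319488]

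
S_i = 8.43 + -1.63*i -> [8.43, 6.8, 5.17, 3.54, 1.91]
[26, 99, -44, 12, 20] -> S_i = Random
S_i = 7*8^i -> [7, 56, 448, 3584, 28672]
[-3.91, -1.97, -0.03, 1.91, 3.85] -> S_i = -3.91 + 1.94*i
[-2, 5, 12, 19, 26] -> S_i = -2 + 7*i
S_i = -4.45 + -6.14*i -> [-4.45, -10.59, -16.73, -22.87, -29.01]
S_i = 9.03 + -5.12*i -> [9.03, 3.91, -1.21, -6.33, -11.45]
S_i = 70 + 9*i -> [70, 79, 88, 97, 106]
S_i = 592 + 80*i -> [592, 672, 752, 832, 912]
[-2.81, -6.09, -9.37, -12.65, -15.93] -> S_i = -2.81 + -3.28*i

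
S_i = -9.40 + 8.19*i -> [-9.4, -1.21, 6.98, 15.17, 23.36]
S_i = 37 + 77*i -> [37, 114, 191, 268, 345]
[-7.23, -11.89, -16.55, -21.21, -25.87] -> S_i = -7.23 + -4.66*i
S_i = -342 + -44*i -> [-342, -386, -430, -474, -518]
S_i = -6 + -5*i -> [-6, -11, -16, -21, -26]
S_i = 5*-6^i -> [5, -30, 180, -1080, 6480]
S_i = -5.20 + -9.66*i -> [-5.2, -14.86, -24.52, -34.18, -43.84]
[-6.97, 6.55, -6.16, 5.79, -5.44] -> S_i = -6.97*(-0.94)^i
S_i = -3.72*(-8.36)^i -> [-3.72, 31.1, -259.99, 2173.51, -18170.55]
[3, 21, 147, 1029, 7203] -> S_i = 3*7^i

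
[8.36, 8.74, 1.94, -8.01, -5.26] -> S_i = Random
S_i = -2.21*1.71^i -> [-2.21, -3.78, -6.46, -11.05, -18.9]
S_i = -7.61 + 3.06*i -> [-7.61, -4.55, -1.49, 1.57, 4.63]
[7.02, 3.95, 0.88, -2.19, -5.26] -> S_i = 7.02 + -3.07*i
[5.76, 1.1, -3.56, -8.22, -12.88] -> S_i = 5.76 + -4.66*i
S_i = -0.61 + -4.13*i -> [-0.61, -4.74, -8.87, -13.0, -17.13]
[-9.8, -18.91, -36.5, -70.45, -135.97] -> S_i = -9.80*1.93^i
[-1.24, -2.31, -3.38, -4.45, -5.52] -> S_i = -1.24 + -1.07*i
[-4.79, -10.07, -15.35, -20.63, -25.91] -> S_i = -4.79 + -5.28*i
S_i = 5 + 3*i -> [5, 8, 11, 14, 17]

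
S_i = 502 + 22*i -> [502, 524, 546, 568, 590]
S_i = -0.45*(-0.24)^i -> [-0.45, 0.11, -0.03, 0.01, -0.0]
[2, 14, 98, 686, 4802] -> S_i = 2*7^i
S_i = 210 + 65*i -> [210, 275, 340, 405, 470]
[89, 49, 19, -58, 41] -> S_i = Random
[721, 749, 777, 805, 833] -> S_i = 721 + 28*i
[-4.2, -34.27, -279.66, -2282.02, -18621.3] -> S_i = -4.20*8.16^i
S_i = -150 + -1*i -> [-150, -151, -152, -153, -154]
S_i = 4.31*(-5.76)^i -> [4.31, -24.83, 143.0, -823.65, 4744.25]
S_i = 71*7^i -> [71, 497, 3479, 24353, 170471]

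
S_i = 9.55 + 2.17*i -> [9.55, 11.72, 13.89, 16.06, 18.23]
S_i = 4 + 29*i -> [4, 33, 62, 91, 120]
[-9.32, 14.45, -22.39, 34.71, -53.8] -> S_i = -9.32*(-1.55)^i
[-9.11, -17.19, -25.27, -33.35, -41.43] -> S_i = -9.11 + -8.08*i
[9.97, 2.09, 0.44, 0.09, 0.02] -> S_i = 9.97*0.21^i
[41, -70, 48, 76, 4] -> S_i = Random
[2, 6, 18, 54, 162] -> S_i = 2*3^i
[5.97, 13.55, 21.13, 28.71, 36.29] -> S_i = 5.97 + 7.58*i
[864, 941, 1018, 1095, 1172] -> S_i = 864 + 77*i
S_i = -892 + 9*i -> [-892, -883, -874, -865, -856]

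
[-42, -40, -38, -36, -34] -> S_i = -42 + 2*i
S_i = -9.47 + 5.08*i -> [-9.47, -4.39, 0.69, 5.77, 10.85]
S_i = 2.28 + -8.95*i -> [2.28, -6.67, -15.62, -24.57, -33.52]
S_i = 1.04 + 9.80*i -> [1.04, 10.84, 20.64, 30.44, 40.24]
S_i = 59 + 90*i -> [59, 149, 239, 329, 419]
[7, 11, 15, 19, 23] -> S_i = 7 + 4*i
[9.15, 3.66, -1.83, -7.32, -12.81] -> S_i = 9.15 + -5.49*i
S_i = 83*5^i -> [83, 415, 2075, 10375, 51875]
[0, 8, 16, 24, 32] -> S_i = 0 + 8*i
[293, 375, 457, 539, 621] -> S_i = 293 + 82*i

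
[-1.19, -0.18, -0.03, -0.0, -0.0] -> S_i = -1.19*0.15^i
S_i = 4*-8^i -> [4, -32, 256, -2048, 16384]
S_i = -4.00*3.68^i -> [-4.0, -14.72, -54.17, -199.34, -733.59]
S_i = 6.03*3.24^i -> [6.03, 19.54, 63.3, 205.09, 664.5]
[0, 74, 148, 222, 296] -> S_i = 0 + 74*i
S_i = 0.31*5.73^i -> [0.31, 1.78, 10.18, 58.32, 334.18]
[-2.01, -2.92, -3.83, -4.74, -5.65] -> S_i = -2.01 + -0.91*i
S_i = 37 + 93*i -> [37, 130, 223, 316, 409]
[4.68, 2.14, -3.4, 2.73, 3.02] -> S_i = Random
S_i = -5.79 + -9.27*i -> [-5.79, -15.06, -24.33, -33.6, -42.87]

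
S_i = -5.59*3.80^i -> [-5.59, -21.24, -80.72, -306.73, -1165.59]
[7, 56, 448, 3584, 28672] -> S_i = 7*8^i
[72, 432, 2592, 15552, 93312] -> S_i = 72*6^i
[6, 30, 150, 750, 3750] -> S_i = 6*5^i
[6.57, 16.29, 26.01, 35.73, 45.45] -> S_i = 6.57 + 9.72*i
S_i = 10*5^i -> [10, 50, 250, 1250, 6250]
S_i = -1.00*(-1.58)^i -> [-1.0, 1.58, -2.5, 3.94, -6.23]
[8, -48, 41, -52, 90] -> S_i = Random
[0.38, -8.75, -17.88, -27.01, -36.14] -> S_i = 0.38 + -9.13*i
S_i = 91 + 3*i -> [91, 94, 97, 100, 103]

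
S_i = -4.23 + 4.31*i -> [-4.23, 0.08, 4.39, 8.7, 13.01]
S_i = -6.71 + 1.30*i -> [-6.71, -5.41, -4.11, -2.81, -1.51]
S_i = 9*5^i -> [9, 45, 225, 1125, 5625]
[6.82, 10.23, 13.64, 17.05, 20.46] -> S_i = 6.82 + 3.41*i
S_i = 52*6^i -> [52, 312, 1872, 11232, 67392]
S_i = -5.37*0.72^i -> [-5.37, -3.87, -2.78, -2.0, -1.44]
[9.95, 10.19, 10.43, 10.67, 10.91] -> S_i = 9.95 + 0.24*i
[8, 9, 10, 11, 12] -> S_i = 8 + 1*i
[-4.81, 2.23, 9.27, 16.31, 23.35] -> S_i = -4.81 + 7.04*i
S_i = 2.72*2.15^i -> [2.72, 5.85, 12.57, 27.03, 58.12]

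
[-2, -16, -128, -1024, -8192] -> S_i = -2*8^i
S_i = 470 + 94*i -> [470, 564, 658, 752, 846]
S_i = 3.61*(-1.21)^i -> [3.61, -4.37, 5.29, -6.4, 7.74]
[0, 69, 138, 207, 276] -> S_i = 0 + 69*i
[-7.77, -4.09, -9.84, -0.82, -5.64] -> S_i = Random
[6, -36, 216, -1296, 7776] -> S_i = 6*-6^i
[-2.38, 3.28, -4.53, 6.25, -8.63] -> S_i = -2.38*(-1.38)^i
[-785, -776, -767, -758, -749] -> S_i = -785 + 9*i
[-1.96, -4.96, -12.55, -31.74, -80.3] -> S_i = -1.96*2.53^i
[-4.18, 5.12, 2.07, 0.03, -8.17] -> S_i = Random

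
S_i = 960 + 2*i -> [960, 962, 964, 966, 968]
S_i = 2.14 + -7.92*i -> [2.14, -5.78, -13.7, -21.62, -29.54]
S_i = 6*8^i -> [6, 48, 384, 3072, 24576]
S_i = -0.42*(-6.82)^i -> [-0.42, 2.86, -19.54, 133.23, -908.63]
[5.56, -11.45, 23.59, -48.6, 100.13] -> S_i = 5.56*(-2.06)^i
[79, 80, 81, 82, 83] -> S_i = 79 + 1*i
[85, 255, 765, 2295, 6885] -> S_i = 85*3^i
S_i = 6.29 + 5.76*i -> [6.29, 12.05, 17.81, 23.57, 29.33]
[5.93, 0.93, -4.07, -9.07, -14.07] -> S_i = 5.93 + -5.00*i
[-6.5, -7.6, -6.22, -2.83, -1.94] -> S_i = Random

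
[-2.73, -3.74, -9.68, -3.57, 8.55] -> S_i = Random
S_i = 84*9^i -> [84, 756, 6804, 61236, 551124]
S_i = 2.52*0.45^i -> [2.52, 1.13, 0.51, 0.23, 0.1]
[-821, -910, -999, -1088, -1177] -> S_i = -821 + -89*i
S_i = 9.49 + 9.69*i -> [9.49, 19.18, 28.87, 38.56, 48.25]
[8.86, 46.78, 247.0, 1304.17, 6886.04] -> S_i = 8.86*5.28^i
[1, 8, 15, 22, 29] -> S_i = 1 + 7*i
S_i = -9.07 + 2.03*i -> [-9.07, -7.04, -5.01, -2.98, -0.95]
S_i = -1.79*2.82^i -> [-1.79, -5.05, -14.23, -40.14, -113.2]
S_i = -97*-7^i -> [-97, 679, -4753, 33271, -232897]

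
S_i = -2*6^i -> [-2, -12, -72, -432, -2592]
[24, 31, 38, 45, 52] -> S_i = 24 + 7*i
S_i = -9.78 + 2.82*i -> [-9.78, -6.96, -4.14, -1.32, 1.5]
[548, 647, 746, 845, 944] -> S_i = 548 + 99*i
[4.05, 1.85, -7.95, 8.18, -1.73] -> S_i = Random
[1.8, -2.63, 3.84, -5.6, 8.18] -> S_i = 1.80*(-1.46)^i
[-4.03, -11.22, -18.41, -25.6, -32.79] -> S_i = -4.03 + -7.19*i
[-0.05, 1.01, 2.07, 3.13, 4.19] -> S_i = -0.05 + 1.06*i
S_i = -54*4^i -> [-54, -216, -864, -3456, -13824]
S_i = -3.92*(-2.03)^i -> [-3.92, 7.96, -16.15, 32.79, -66.57]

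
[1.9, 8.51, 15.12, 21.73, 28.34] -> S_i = 1.90 + 6.61*i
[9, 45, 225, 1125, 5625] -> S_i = 9*5^i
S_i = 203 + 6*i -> [203, 209, 215, 221, 227]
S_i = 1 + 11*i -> [1, 12, 23, 34, 45]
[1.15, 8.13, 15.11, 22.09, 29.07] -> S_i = 1.15 + 6.98*i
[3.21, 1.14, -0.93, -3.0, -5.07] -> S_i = 3.21 + -2.07*i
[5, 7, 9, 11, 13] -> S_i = 5 + 2*i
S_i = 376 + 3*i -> [376, 379, 382, 385, 388]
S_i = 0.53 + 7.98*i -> [0.53, 8.51, 16.49, 24.47, 32.45]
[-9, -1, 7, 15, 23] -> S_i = -9 + 8*i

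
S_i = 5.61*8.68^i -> [5.61, 48.69, 422.67, 3668.78, 31845.04]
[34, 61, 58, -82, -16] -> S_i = Random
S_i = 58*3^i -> [58, 174, 522, 1566, 4698]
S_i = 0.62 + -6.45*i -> [0.62, -5.83, -12.28, -18.73, -25.18]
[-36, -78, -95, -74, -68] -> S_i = Random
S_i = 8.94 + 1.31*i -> [8.94, 10.25, 11.56, 12.87, 14.18]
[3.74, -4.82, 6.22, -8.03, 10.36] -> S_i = 3.74*(-1.29)^i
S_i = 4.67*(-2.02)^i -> [4.67, -9.43, 19.06, -38.49, 77.75]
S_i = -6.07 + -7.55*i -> [-6.07, -13.62, -21.17, -28.72, -36.27]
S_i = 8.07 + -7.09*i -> [8.07, 0.98, -6.11, -13.2, -20.29]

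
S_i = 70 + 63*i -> [70, 133, 196, 259, 322]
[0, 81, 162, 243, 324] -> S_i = 0 + 81*i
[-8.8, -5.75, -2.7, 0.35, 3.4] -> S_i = -8.80 + 3.05*i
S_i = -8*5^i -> [-8, -40, -200, -1000, -5000]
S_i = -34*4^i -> [-34, -136, -544, -2176, -8704]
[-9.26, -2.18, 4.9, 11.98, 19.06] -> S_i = -9.26 + 7.08*i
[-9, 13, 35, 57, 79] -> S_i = -9 + 22*i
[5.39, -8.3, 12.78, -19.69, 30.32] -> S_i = 5.39*(-1.54)^i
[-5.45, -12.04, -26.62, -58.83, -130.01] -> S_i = -5.45*2.21^i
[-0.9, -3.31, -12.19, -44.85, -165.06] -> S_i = -0.90*3.68^i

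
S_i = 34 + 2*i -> [34, 36, 38, 40, 42]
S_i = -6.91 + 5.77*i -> [-6.91, -1.14, 4.63, 10.4, 16.17]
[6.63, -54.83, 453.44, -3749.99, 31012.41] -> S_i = 6.63*(-8.27)^i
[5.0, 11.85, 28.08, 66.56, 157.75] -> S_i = 5.00*2.37^i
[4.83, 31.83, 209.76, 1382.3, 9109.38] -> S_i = 4.83*6.59^i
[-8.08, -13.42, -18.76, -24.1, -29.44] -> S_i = -8.08 + -5.34*i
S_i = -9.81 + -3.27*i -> [-9.81, -13.08, -16.35, -19.62, -22.89]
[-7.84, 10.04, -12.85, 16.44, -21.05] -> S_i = -7.84*(-1.28)^i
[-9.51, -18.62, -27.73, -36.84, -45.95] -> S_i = -9.51 + -9.11*i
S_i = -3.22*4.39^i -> [-3.22, -14.14, -62.06, -272.43, -1195.95]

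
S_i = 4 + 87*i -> [4, 91, 178, 265, 352]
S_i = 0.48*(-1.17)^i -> [0.48, -0.56, 0.66, -0.77, 0.9]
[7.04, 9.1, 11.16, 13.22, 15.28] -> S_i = 7.04 + 2.06*i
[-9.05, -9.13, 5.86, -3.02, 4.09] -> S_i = Random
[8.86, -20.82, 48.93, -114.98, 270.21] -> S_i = 8.86*(-2.35)^i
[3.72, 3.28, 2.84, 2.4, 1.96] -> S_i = 3.72 + -0.44*i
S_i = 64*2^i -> [64, 128, 256, 512, 1024]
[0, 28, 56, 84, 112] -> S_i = 0 + 28*i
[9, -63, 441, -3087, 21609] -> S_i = 9*-7^i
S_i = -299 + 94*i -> [-299, -205, -111, -17, 77]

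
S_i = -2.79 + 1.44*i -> [-2.79, -1.35, 0.09, 1.53, 2.97]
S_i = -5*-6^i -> [-5, 30, -180, 1080, -6480]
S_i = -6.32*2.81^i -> [-6.32, -17.76, -49.9, -140.23, -394.04]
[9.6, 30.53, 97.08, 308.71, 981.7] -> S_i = 9.60*3.18^i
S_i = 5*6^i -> [5, 30, 180, 1080, 6480]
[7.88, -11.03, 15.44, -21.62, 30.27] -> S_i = 7.88*(-1.40)^i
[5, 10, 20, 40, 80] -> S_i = 5*2^i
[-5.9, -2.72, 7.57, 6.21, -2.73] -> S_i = Random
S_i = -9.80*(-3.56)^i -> [-9.8, 34.89, -124.2, 442.16, -1574.08]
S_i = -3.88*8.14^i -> [-3.88, -31.58, -257.09, -2092.69, -17034.5]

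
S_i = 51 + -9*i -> [51, 42, 33, 24, 15]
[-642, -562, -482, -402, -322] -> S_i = -642 + 80*i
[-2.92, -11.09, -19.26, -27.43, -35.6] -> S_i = -2.92 + -8.17*i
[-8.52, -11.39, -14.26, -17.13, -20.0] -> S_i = -8.52 + -2.87*i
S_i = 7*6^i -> [7, 42, 252, 1512, 9072]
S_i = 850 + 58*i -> [850, 908, 966, 1024, 1082]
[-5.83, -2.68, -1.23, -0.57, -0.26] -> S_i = -5.83*0.46^i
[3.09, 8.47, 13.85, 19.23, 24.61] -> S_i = 3.09 + 5.38*i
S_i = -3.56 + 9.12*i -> [-3.56, 5.56, 14.68, 23.8, 32.92]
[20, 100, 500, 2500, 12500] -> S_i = 20*5^i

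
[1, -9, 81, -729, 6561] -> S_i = 1*-9^i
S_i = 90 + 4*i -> [90, 94, 98, 102, 106]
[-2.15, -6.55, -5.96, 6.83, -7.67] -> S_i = Random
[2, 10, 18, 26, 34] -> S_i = 2 + 8*i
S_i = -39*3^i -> [-39, -117, -351, -1053, -3159]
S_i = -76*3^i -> [-76, -228, -684, -2052, -6156]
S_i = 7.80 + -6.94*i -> [7.8, 0.86, -6.08, -13.02, -19.96]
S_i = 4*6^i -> [4, 24, 144, 864, 5184]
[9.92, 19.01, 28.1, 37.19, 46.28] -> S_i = 9.92 + 9.09*i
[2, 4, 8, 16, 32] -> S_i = 2*2^i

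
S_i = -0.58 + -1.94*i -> [-0.58, -2.52, -4.46, -6.4, -8.34]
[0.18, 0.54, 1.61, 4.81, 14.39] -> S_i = 0.18*2.99^i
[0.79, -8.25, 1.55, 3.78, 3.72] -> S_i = Random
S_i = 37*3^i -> [37, 111, 333, 999, 2997]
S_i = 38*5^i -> [38, 190, 950, 4750, 23750]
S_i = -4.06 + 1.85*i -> [-4.06, -2.21, -0.36, 1.49, 3.34]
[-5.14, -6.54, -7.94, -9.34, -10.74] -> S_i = -5.14 + -1.40*i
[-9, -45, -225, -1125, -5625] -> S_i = -9*5^i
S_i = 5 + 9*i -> [5, 14, 23, 32, 41]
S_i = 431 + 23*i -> [431, 454, 477, 500, 523]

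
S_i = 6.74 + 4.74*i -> [6.74, 11.48, 16.22, 20.96, 25.7]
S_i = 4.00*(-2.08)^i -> [4.0, -8.32, 17.31, -36.0, 74.87]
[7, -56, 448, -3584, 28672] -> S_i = 7*-8^i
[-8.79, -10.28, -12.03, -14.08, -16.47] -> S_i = -8.79*1.17^i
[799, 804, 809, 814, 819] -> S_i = 799 + 5*i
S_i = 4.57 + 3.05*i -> [4.57, 7.62, 10.67, 13.72, 16.77]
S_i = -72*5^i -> [-72, -360, -1800, -9000, -45000]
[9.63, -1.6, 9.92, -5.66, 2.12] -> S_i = Random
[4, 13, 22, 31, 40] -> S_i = 4 + 9*i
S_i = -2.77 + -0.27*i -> [-2.77, -3.04, -3.31, -3.58, -3.85]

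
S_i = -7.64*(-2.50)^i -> [-7.64, 19.1, -47.75, 119.38, -298.44]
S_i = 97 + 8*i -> [97, 105, 113, 121, 129]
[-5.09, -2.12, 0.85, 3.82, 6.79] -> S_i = -5.09 + 2.97*i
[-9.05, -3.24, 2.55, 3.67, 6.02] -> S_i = Random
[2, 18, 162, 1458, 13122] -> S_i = 2*9^i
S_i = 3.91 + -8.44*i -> [3.91, -4.53, -12.97, -21.41, -29.85]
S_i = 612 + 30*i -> [612, 642, 672, 702, 732]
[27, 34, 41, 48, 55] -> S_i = 27 + 7*i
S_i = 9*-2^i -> [9, -18, 36, -72, 144]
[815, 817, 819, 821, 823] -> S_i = 815 + 2*i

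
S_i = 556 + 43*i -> [556, 599, 642, 685, 728]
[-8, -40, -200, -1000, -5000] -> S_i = -8*5^i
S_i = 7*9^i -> [7, 63, 567, 5103, 45927]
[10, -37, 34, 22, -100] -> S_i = Random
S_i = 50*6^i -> [50, 300, 1800, 10800, 64800]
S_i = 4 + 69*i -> [4, 73, 142, 211, 280]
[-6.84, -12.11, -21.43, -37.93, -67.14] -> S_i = -6.84*1.77^i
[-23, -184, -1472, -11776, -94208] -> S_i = -23*8^i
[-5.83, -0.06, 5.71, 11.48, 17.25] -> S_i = -5.83 + 5.77*i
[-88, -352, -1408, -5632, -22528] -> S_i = -88*4^i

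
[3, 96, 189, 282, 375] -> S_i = 3 + 93*i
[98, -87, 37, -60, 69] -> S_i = Random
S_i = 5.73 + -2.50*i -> [5.73, 3.23, 0.73, -1.77, -4.27]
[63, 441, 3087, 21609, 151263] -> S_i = 63*7^i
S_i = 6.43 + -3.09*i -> [6.43, 3.34, 0.25, -2.84, -5.93]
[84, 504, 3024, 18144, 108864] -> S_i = 84*6^i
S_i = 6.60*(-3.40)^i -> [6.6, -22.44, 76.3, -259.41, 881.98]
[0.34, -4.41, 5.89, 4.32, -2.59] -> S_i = Random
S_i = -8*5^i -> [-8, -40, -200, -1000, -5000]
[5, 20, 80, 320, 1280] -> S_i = 5*4^i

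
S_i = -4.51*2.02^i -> [-4.51, -9.11, -18.4, -37.17, -75.09]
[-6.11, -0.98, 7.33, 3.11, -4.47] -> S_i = Random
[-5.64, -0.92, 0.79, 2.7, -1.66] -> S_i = Random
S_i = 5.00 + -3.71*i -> [5.0, 1.29, -2.42, -6.13, -9.84]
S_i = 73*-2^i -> [73, -146, 292, -584, 1168]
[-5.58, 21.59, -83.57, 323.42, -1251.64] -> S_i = -5.58*(-3.87)^i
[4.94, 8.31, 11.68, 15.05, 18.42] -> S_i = 4.94 + 3.37*i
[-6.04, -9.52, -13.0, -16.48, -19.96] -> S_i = -6.04 + -3.48*i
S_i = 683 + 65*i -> [683, 748, 813, 878, 943]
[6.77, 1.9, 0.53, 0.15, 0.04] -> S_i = 6.77*0.28^i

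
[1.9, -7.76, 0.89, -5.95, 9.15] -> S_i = Random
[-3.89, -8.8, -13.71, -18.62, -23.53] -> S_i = -3.89 + -4.91*i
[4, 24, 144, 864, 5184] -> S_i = 4*6^i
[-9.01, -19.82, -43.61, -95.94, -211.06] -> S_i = -9.01*2.20^i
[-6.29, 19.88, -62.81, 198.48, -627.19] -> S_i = -6.29*(-3.16)^i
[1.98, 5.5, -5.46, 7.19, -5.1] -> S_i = Random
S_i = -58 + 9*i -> [-58, -49, -40, -31, -22]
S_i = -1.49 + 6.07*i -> [-1.49, 4.58, 10.65, 16.72, 22.79]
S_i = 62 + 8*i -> [62, 70, 78, 86, 94]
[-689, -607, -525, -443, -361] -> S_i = -689 + 82*i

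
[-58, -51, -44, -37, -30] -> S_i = -58 + 7*i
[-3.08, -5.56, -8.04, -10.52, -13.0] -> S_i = -3.08 + -2.48*i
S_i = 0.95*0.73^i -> [0.95, 0.69, 0.51, 0.37, 0.27]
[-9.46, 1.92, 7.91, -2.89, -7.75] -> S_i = Random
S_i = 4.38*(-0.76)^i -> [4.38, -3.33, 2.53, -1.92, 1.46]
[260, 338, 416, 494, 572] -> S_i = 260 + 78*i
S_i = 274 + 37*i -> [274, 311, 348, 385, 422]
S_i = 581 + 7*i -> [581, 588, 595, 602, 609]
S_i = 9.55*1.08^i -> [9.55, 10.31, 11.14, 12.03, 12.99]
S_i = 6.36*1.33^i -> [6.36, 8.46, 11.25, 14.96, 19.9]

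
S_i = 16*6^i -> [16, 96, 576, 3456, 20736]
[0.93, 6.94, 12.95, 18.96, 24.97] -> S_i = 0.93 + 6.01*i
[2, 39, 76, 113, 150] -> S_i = 2 + 37*i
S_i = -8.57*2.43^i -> [-8.57, -20.83, -50.6, -122.97, -298.82]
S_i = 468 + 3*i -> [468, 471, 474, 477, 480]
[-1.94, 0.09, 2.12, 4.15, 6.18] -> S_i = -1.94 + 2.03*i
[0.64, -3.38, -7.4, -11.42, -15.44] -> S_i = 0.64 + -4.02*i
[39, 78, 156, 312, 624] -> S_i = 39*2^i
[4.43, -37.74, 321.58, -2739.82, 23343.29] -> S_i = 4.43*(-8.52)^i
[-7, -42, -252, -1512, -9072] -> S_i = -7*6^i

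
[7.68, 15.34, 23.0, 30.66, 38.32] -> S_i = 7.68 + 7.66*i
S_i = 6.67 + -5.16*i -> [6.67, 1.51, -3.65, -8.81, -13.97]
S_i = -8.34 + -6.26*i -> [-8.34, -14.6, -20.86, -27.12, -33.38]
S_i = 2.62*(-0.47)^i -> [2.62, -1.23, 0.58, -0.27, 0.13]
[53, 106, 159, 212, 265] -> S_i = 53 + 53*i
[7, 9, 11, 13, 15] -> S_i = 7 + 2*i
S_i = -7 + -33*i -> [-7, -40, -73, -106, -139]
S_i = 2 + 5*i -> [2, 7, 12, 17, 22]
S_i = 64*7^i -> [64, 448, 3136, 21952, 153664]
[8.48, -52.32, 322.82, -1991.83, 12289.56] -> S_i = 8.48*(-6.17)^i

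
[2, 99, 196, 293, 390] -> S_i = 2 + 97*i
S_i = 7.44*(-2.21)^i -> [7.44, -16.44, 36.34, -80.31, 177.48]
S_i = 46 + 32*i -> [46, 78, 110, 142, 174]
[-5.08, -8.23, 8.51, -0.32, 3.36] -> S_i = Random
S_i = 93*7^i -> [93, 651, 4557, 31899, 223293]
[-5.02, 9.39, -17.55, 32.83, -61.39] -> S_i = -5.02*(-1.87)^i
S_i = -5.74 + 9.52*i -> [-5.74, 3.78, 13.3, 22.82, 32.34]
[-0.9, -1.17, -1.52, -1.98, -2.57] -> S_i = -0.90*1.30^i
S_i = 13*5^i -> [13, 65, 325, 1625, 8125]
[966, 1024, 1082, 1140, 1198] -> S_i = 966 + 58*i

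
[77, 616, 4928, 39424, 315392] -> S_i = 77*8^i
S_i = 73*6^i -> [73, 438, 2628, 15768, 94608]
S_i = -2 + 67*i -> [-2, 65, 132, 199, 266]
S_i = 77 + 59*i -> [77, 136, 195, 254, 313]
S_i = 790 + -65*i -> [790, 725, 660, 595, 530]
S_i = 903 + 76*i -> [903, 979, 1055, 1131, 1207]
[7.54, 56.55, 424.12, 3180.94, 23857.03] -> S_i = 7.54*7.50^i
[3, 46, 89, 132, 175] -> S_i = 3 + 43*i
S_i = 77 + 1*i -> [77, 78, 79, 80, 81]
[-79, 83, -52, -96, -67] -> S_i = Random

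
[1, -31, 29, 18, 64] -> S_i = Random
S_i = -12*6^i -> [-12, -72, -432, -2592, -15552]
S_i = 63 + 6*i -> [63, 69, 75, 81, 87]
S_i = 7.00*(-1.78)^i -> [7.0, -12.46, 22.18, -39.48, 70.27]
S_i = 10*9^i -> [10, 90, 810, 7290, 65610]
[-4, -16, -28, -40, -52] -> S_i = -4 + -12*i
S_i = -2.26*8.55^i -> [-2.26, -19.32, -165.21, -1412.56, -12077.38]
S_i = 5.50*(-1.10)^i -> [5.5, -6.05, 6.66, -7.32, 8.05]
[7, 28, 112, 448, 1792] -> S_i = 7*4^i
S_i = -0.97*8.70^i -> [-0.97, -8.44, -73.42, -638.75, -5557.11]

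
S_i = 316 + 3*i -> [316, 319, 322, 325, 328]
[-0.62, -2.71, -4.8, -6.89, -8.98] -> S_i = -0.62 + -2.09*i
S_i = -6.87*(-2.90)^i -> [-6.87, 19.92, -57.78, 167.55, -485.9]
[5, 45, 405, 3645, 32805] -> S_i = 5*9^i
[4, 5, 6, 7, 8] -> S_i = 4 + 1*i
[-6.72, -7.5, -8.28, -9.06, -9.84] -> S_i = -6.72 + -0.78*i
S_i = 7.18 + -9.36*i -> [7.18, -2.18, -11.54, -20.9, -30.26]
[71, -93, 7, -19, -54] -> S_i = Random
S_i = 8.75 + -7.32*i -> [8.75, 1.43, -5.89, -13.21, -20.53]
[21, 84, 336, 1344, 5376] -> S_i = 21*4^i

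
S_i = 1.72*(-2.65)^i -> [1.72, -4.56, 12.08, -32.01, 84.82]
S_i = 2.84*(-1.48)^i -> [2.84, -4.2, 6.22, -9.21, 13.63]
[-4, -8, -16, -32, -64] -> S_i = -4*2^i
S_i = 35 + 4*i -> [35, 39, 43, 47, 51]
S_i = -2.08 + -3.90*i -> [-2.08, -5.98, -9.88, -13.78, -17.68]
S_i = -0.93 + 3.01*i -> [-0.93, 2.08, 5.09, 8.1, 11.11]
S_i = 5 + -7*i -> [5, -2, -9, -16, -23]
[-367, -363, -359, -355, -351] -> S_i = -367 + 4*i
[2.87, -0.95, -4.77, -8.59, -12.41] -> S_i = 2.87 + -3.82*i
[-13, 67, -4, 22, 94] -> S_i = Random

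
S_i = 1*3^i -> [1, 3, 9, 27, 81]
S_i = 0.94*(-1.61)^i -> [0.94, -1.51, 2.44, -3.92, 6.32]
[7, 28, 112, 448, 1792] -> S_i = 7*4^i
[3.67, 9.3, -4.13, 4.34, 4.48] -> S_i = Random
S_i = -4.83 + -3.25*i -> [-4.83, -8.08, -11.33, -14.58, -17.83]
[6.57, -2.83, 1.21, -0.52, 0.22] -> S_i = 6.57*(-0.43)^i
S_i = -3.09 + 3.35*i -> [-3.09, 0.26, 3.61, 6.96, 10.31]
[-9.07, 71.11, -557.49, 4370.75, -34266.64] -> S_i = -9.07*(-7.84)^i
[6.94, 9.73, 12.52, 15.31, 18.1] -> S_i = 6.94 + 2.79*i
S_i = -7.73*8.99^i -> [-7.73, -69.49, -624.74, -5616.41, -50491.5]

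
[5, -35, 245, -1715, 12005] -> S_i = 5*-7^i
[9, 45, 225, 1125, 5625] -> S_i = 9*5^i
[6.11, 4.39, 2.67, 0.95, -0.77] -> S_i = 6.11 + -1.72*i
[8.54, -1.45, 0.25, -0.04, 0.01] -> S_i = 8.54*(-0.17)^i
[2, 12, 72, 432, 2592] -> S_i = 2*6^i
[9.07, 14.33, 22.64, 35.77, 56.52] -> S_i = 9.07*1.58^i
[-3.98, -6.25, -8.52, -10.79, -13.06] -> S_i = -3.98 + -2.27*i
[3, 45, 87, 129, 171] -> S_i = 3 + 42*i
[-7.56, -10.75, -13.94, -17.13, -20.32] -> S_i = -7.56 + -3.19*i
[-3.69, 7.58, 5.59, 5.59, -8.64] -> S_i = Random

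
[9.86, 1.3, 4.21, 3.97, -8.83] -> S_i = Random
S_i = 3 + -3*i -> [3, 0, -3, -6, -9]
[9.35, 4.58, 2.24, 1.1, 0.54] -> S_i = 9.35*0.49^i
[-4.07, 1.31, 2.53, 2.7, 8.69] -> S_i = Random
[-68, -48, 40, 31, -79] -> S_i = Random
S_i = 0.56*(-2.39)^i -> [0.56, -1.34, 3.2, -7.65, 18.27]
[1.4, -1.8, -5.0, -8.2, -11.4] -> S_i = 1.40 + -3.20*i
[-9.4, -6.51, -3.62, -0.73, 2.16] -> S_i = -9.40 + 2.89*i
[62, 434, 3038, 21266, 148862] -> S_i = 62*7^i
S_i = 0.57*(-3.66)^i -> [0.57, -2.09, 7.64, -27.95, 102.28]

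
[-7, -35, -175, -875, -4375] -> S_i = -7*5^i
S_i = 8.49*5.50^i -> [8.49, 46.7, 256.82, 1412.52, 7768.88]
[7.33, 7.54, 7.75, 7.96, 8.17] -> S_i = 7.33 + 0.21*i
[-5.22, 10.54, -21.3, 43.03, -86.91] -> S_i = -5.22*(-2.02)^i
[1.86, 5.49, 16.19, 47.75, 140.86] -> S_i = 1.86*2.95^i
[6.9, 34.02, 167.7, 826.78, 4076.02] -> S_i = 6.90*4.93^i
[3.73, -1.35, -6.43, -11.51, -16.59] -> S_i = 3.73 + -5.08*i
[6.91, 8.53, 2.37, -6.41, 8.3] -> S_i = Random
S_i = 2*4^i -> [2, 8, 32, 128, 512]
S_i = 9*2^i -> [9, 18, 36, 72, 144]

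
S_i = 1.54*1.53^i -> [1.54, 2.36, 3.6, 5.52, 8.44]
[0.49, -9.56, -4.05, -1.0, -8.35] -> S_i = Random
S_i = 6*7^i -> [6, 42, 294, 2058, 14406]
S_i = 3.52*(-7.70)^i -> [3.52, -27.1, 208.7, -1607.0, 12373.87]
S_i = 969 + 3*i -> [969, 972, 975, 978, 981]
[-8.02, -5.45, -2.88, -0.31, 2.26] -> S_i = -8.02 + 2.57*i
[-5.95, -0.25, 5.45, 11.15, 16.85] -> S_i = -5.95 + 5.70*i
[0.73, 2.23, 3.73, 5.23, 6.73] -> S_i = 0.73 + 1.50*i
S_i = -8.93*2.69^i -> [-8.93, -24.02, -64.62, -173.82, -467.59]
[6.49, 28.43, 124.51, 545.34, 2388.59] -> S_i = 6.49*4.38^i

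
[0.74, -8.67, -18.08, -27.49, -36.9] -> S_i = 0.74 + -9.41*i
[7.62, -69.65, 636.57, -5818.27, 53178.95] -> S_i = 7.62*(-9.14)^i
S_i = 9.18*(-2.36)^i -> [9.18, -21.66, 51.13, -120.66, 284.77]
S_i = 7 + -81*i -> [7, -74, -155, -236, -317]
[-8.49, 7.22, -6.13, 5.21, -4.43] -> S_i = -8.49*(-0.85)^i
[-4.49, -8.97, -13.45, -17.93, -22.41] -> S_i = -4.49 + -4.48*i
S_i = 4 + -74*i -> [4, -70, -144, -218, -292]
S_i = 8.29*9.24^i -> [8.29, 76.6, 707.78, 6539.89, 60428.58]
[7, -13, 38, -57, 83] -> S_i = Random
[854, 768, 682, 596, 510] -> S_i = 854 + -86*i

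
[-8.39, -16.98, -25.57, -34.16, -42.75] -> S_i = -8.39 + -8.59*i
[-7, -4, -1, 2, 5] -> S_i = -7 + 3*i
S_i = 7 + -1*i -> [7, 6, 5, 4, 3]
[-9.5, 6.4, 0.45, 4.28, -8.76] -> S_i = Random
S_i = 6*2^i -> [6, 12, 24, 48, 96]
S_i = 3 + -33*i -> [3, -30, -63, -96, -129]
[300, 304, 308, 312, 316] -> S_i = 300 + 4*i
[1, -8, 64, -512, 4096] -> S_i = 1*-8^i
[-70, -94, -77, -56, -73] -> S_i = Random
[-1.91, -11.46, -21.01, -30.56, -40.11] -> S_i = -1.91 + -9.55*i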